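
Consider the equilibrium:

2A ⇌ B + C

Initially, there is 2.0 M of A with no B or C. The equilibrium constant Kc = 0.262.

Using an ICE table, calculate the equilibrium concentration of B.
[B] = 0.506 M

ICE: [A] = 2.0 − 2x, [B] = [C] = x.
Kc = x²/(2.0 − 2x)² = 0.262 ⇒ √Kc = x/(2.0 − 2x).
x = √0.262·2.0/(1 + 2√0.262) = 0.51186·2.0/2.0237 = 0.50586.
[B] = x = 0.506 M.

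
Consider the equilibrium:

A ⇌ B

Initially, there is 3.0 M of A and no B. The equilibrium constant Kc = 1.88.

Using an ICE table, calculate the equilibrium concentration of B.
[B] = 1.958 M

ICE: [A] = 3.0 − x, [B] = x.
Kc = x/(3.0 − x) = 1.88 ⇒ x = 1.88·3.0/(1 + 1.88) = 5.64/2.88 = 1.958.
[B] = x = 1.958 M.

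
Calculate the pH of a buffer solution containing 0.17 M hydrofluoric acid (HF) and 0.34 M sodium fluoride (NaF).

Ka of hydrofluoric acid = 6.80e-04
pH = 3.47

pKa = -log(6.80e-04) = 3.17. pH = pKa + log([A⁻]/[HA]) = 3.17 + log(0.34/0.17)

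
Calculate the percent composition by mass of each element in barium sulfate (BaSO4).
Ba: 58.84%, S: 13.74%, O: 27.42%

Molar mass of BaSO4 = 233.4 g/mol
% Ba = (1 × 137.33) / 233.4 × 100% = 137.33 / 233.4 × 100% = 58.84%
% S = (1 × 32.07) / 233.4 × 100% = 32.07 / 233.4 × 100% = 13.74%
% O = (4 × 16.0) / 233.4 × 100% = 64 / 233.4 × 100% = 27.42%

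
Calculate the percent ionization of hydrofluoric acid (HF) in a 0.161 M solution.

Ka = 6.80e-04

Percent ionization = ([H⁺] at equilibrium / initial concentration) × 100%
Percent ionization = 6.29%

Let x = [H⁺]. Ka = x²/(C - x) ⇒ x² + (6.80e-04)x - (6.80e-04)(0.161) = 0. x = 1.0129e-02. Percent = (1.0129e-02/0.161) × 100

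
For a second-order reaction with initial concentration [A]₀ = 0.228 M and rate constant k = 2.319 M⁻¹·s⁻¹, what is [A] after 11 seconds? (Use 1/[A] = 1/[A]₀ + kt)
0.0335 M

1/[A] = 1/[A]₀ + k·t = 1/0.228 + (2.319)·(11) = 4.3860 + 25.5090 = 29.8950
[A] = 1/29.8950 = 0.0335 M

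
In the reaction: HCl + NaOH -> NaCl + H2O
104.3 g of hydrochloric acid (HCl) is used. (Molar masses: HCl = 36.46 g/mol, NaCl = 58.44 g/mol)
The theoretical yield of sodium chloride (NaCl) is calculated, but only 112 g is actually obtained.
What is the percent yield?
Moles of HCl = 104.3 g ÷ 36.46 g/mol = 2.86067 mol
Mole ratio: 1 mol NaCl / 1 mol HCl
Moles of NaCl = 2.86067 × (1/1) = 2.86067 mol
Theoretical yield = 2.86067 mol × 58.44 g/mol = 167.18 g
Actual yield = 112 g
Percent yield = (112 / 167.18) × 100% = 67.0%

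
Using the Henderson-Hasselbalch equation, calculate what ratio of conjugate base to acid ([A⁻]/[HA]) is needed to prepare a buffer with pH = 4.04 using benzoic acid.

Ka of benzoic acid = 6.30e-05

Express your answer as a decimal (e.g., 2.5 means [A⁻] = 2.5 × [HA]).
[A⁻]/[HA] = 0.691

pKa = −log(6.30e-05) = 4.2007. pH = pKa + log([A⁻]/[HA]). 4.04 = 4.2007 + log(ratio). log(ratio) = 4.04 − 4.2007 = -0.1607. ratio = 10^(-0.1607) = 0.691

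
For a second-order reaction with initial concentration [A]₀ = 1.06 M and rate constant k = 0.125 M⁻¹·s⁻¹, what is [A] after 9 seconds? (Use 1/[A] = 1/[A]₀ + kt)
0.4835 M

1/[A] = 1/[A]₀ + k·t = 1/1.06 + (0.125)·(9) = 0.9434 + 1.1250 = 2.0684
[A] = 1/2.0684 = 0.4835 M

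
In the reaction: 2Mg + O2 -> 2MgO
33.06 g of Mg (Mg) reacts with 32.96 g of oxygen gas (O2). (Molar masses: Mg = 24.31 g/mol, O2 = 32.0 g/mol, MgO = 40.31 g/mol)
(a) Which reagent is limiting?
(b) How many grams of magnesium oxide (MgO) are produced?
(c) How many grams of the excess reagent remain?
(a) Mg, (b) 54.82 g, (c) 11.2 g

Moles of Mg = 33.06 g ÷ 24.31 g/mol = 1.35993 mol
Moles of O2 = 32.96 g ÷ 32.0 g/mol = 1.03 mol
Moles ÷ coefficient: Mg: 1.35993/2 = 0.68, O2: 1.03/1 = 1.03
(a) Mg has the smaller value, so Mg is the limiting reagent.
(b) Moles of MgO = 1.35993 mol Mg × (2/2) = 1.35993 mol; mass = 1.35993 mol × 40.31 g/mol = 54.82 g
(c) O2 consumed = 1.35993 × (1/2) = 0.679967 mol; remaining = 1.03 − 0.679967 = 0.350033 mol; mass = 0.350033 mol × 32.0 g/mol = 11.2 g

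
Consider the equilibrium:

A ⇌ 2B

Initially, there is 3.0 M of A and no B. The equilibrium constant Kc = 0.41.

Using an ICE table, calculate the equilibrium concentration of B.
[B] = 1.011 M

ICE: [A] = 3.0 − x, [B] = 2x.
Kc = (2x)²/(3.0 − x) = 0.41 ⇒ 4x² + 0.41x − 1.23 = 0.
x = (−0.41 + √(0.41² + 4·4·1.23))/(2·4) = (−0.41 + √19.848)/8 = 0.50564.
[B] = 2x = 1.011 M.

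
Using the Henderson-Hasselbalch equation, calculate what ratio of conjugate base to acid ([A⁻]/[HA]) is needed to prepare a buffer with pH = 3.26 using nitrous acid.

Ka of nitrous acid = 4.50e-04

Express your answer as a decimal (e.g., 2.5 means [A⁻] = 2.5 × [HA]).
[A⁻]/[HA] = 0.819

pKa = −log(4.50e-04) = 3.3468. pH = pKa + log([A⁻]/[HA]). 3.26 = 3.3468 + log(ratio). log(ratio) = 3.26 − 3.3468 = -0.0868. ratio = 10^(-0.0868) = 0.819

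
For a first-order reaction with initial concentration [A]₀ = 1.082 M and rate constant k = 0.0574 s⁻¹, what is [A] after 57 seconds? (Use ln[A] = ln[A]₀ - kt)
0.0410 M

ln[A] = ln[A]₀ - k·t = ln(1.082) - (0.0574)·(57) = 0.0788 - 3.2718 = -3.1930
[A] = e^(-3.1930) = 0.0410 M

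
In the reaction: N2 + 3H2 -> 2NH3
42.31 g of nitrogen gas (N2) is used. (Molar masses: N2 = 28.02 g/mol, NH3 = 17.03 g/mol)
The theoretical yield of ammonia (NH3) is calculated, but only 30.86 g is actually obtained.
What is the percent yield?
Moles of N2 = 42.31 g ÷ 28.02 g/mol = 1.50999 mol
Mole ratio: 2 mol NH3 / 1 mol N2
Moles of NH3 = 1.50999 × (2/1) = 3.01999 mol
Theoretical yield = 3.01999 mol × 17.03 g/mol = 51.43 g
Actual yield = 30.86 g
Percent yield = (30.86 / 51.43) × 100% = 60.0%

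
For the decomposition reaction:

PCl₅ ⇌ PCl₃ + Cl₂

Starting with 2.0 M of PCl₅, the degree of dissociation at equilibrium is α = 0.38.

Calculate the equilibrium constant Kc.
K_c = 0.4658

x = α·[A]₀ = 0.38 × 2.0 = 0.76 M dissociated.
At eq: [PCl₅] = 2.0 − 0.76 = 1.24 M; [PCl₃] = [Cl₂] = x = 0.76 M.
Kc = [PCl₃][Cl₂]/[PCl₅] = (0.76)²/1.24 = 0.4658.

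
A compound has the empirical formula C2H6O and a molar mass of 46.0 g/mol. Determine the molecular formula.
Empirical formula mass of C2H6O = 46.07 g/mol
Multiplier = 46.0 / 46.07 ≈ 1
Molecular formula = (C2H6O) × 1 = C2H6O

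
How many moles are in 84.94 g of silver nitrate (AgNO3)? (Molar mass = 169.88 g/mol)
Moles = 84.94 g ÷ 169.88 g/mol = 0.5 mol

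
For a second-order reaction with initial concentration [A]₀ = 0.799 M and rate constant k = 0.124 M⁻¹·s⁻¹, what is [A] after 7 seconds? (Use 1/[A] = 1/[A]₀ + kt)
0.4718 M

1/[A] = 1/[A]₀ + k·t = 1/0.799 + (0.124)·(7) = 1.2516 + 0.8680 = 2.1196
[A] = 1/2.1196 = 0.4718 M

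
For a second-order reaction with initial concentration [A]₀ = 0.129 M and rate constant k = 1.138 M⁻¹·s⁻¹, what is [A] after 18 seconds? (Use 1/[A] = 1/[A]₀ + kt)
0.0354 M

1/[A] = 1/[A]₀ + k·t = 1/0.129 + (1.138)·(18) = 7.7519 + 20.4840 = 28.2359
[A] = 1/28.2359 = 0.0354 M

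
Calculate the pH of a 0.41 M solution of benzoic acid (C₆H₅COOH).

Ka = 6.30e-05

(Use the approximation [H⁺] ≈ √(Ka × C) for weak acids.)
pH = 2.29

[H⁺] = √(Ka × C) = √(6.30e-05 × 0.41) = 5.0823e-03. pH = -log(5.0823e-03)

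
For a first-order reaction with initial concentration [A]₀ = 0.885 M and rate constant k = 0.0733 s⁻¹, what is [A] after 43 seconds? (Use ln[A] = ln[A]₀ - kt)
0.0379 M

ln[A] = ln[A]₀ - k·t = ln(0.885) - (0.0733)·(43) = -0.1222 - 3.1519 = -3.2741
[A] = e^(-3.2741) = 0.0379 M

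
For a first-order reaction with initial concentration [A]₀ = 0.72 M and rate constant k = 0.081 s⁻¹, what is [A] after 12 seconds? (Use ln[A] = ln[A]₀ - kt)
0.2724 M

ln[A] = ln[A]₀ - k·t = ln(0.72) - (0.081)·(12) = -0.3285 - 0.9720 = -1.3005
[A] = e^(-1.3005) = 0.2724 M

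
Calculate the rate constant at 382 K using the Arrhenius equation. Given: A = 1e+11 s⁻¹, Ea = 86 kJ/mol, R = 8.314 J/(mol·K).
1.74e-01 s⁻¹

k = A·exp(-Ea/(R·T)) = 1e+11·exp(-86000/(8.314·382)) = 1e+11·exp(-27.0785) = 1e+11·1.7376e-12 = 1.74e-01 s⁻¹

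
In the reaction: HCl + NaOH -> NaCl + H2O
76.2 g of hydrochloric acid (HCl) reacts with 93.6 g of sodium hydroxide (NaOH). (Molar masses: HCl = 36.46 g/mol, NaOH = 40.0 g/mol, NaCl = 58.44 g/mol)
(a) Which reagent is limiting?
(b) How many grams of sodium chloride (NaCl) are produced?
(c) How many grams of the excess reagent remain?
(a) HCl, (b) 122.1 g, (c) 10 g

Moles of HCl = 76.2 g ÷ 36.46 g/mol = 2.08996 mol
Moles of NaOH = 93.6 g ÷ 40.0 g/mol = 2.34 mol
Moles ÷ coefficient: HCl: 2.08996/1 = 2.09, NaOH: 2.34/1 = 2.34
(a) HCl has the smaller value, so HCl is the limiting reagent.
(b) Moles of NaCl = 2.08996 mol HCl × (1/1) = 2.08996 mol; mass = 2.08996 mol × 58.44 g/mol = 122.1 g
(c) NaOH consumed = 2.08996 × (1/1) = 2.08996 mol; remaining = 2.34 − 2.08996 = 0.250038 mol; mass = 0.250038 mol × 40.0 g/mol = 10 g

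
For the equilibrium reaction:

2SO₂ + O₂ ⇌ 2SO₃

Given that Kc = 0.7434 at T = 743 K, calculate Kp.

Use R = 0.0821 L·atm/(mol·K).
K_p = 0.0122

Δn = (moles gaseous products) − (moles gaseous reactants) = -1
T = 743 K; RT = 0.0821 × 743 = 61.0003
Kp = Kc·(RT)^Δn = 0.7434 × (61.0003)^-1 = 0.7434 × 0.0163934 = 0.0122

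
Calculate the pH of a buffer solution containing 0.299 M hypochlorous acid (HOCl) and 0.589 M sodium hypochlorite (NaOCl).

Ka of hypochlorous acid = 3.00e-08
pH = 7.82

pKa = -log(3.00e-08) = 7.52. pH = pKa + log([A⁻]/[HA]) = 7.52 + log(0.589/0.299)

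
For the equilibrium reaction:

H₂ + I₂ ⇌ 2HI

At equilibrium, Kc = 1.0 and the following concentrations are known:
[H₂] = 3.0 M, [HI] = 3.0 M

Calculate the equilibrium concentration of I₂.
[I₂] = 3.0000 M

Kc = ([HI]^2) / ([H₂] × [I₂]) = 1.0
[I₂]^1 = (product terms)/(Kc · other reactant terms) = 9 / (1.0 · 3) = 3
[I₂] = 3.0000 M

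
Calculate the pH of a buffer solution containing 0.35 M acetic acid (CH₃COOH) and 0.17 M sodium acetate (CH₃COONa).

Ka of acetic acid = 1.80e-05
pH = 4.43

pKa = -log(1.80e-05) = 4.74. pH = pKa + log([A⁻]/[HA]) = 4.74 + log(0.17/0.35)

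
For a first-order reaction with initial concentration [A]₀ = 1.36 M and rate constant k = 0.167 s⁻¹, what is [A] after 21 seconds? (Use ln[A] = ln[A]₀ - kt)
0.0408 M

ln[A] = ln[A]₀ - k·t = ln(1.36) - (0.167)·(21) = 0.3075 - 3.5070 = -3.1995
[A] = e^(-3.1995) = 0.0408 M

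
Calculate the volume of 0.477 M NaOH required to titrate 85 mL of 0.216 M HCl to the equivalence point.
V_{base} = 38.5 mL

At equivalence: moles acid = moles base.
moles HCl = 0.216 M × 0.085 L = 0.01836 mol
V_NaOH = 0.01836 mol ÷ 0.477 M = 0.03849 L = 38.5 mL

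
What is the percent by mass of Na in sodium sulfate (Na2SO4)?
Mass of Na in formula = 22.99 × 2 = 45.98 g/mol
Molar mass = 142.05 g/mol
% Na = (45.98/142.05) × 100% = 32.37%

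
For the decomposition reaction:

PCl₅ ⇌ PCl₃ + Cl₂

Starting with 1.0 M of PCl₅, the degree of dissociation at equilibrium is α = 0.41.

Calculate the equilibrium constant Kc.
K_c = 0.2849

x = α·[A]₀ = 0.41 × 1.0 = 0.41 M dissociated.
At eq: [PCl₅] = 1.0 − 0.41 = 0.59 M; [PCl₃] = [Cl₂] = x = 0.41 M.
Kc = [PCl₃][Cl₂]/[PCl₅] = (0.41)²/0.59 = 0.2849.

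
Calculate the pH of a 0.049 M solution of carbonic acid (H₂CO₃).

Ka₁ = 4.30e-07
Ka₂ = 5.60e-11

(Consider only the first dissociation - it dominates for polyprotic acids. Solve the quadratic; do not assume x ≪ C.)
pH = 3.84

x² + Ka₁·x − Ka₁·C = 0 with Ka₁ = 4.30e-07, C = 0.049.
x = (−Ka₁ + √(Ka₁² + 4·Ka₁·C))/2 = 1.4494e-04 M, so pH = 3.84.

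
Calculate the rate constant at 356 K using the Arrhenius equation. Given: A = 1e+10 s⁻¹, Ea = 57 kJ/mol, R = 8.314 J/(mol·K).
4.33e+01 s⁻¹

k = A·exp(-Ea/(R·T)) = 1e+10·exp(-57000/(8.314·356)) = 1e+10·exp(-19.2582) = 1e+10·4.3280e-09 = 4.33e+01 s⁻¹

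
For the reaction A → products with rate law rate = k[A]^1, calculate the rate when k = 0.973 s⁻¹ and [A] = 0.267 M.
0.2598 M/s

rate = k·[A]^1 = 0.973·(0.267)^1 = 0.973·0.267 = 0.2598 M/s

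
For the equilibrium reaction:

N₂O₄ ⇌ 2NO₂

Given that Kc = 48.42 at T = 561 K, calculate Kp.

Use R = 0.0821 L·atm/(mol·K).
K_p = 2.23e+03

Δn = (moles gaseous products) − (moles gaseous reactants) = 1
T = 561 K; RT = 0.0821 × 561 = 46.0581
Kp = Kc·(RT)^Δn = 48.42 × (46.0581)^1 = 48.42 × 46.0581 = 2.23e+03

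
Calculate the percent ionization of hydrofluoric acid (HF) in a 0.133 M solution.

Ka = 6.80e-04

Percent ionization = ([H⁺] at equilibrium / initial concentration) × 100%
Percent ionization = 6.9%

Let x = [H⁺]. Ka = x²/(C - x) ⇒ x² + (6.80e-04)x - (6.80e-04)(0.133) = 0. x = 9.1761e-03. Percent = (9.1761e-03/0.133) × 100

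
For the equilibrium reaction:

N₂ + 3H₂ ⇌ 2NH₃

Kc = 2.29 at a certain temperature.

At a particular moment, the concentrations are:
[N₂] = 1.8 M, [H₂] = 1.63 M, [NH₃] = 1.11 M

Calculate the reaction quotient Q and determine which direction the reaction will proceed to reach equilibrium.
Q = 0.158, Q < K, reaction proceeds forward (toward products)

Q = ([NH₃]^2) / ([N₂] × [H₂]^3)
  = ((1.11)^2) / ((1.8)·(1.63)^3) = 1.2321/7.7953 = 0.1581
Since Q = 0.1581 < Kc = 2.29, the reaction proceeds forward (toward products) to reach equilibrium.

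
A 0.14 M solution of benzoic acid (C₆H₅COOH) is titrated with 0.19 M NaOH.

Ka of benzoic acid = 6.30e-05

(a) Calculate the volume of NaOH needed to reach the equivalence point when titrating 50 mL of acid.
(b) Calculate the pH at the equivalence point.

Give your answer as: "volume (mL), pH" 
V = 36.8 mL, pH = 8.55

(a) At equivalence: moles acid = moles base.
moles acid = 0.14 × 0.05 = 0.007 mol; V_NaOH = 0.007/0.19 = 0.03684 L = 36.8 mL.
(b) At equivalence, all acid → conjugate base A⁻ at [A⁻] = 0.007/0.08684 = 0.08061 M.
Kb = Kw/Ka = 1.0e-14/6.30e-05 = 1.587e-10; [OH⁻] = √(Kb·[A⁻]) = 3.577e-06; pOH = 5.45; pH = 14 − pOH = 8.55.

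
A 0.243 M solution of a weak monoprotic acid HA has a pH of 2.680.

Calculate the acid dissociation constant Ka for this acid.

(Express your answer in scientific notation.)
K_a = 1.81e-05

[H⁺] = 10^(−pH) = 10^(−2.680) = 2.089e-03 M. For HA ⇌ H⁺ + A⁻, Ka = x²/(C − x) = (2.089e-03)²/(0.243 − 2.089e-03) = 1.81e-05.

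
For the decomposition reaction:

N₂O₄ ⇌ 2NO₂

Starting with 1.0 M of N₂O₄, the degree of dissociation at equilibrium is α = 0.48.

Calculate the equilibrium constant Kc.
K_c = 1.7723

x = α·[A]₀ = 0.48 × 1.0 = 0.48 M dissociated.
At eq: [N₂O₄] = 1.0 − 0.48 = 0.52 M; [NO₂] = 2x = 0.96 M.
Kc = [NO₂]²/[N₂O₄] = (0.96)²/0.52 = 1.772.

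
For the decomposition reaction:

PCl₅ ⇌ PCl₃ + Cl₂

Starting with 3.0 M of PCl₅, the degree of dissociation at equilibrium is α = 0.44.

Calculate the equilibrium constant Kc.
K_c = 1.0371

x = α·[A]₀ = 0.44 × 3.0 = 1.32 M dissociated.
At eq: [PCl₅] = 3.0 − 1.32 = 1.68 M; [PCl₃] = [Cl₂] = x = 1.32 M.
Kc = [PCl₃][Cl₂]/[PCl₅] = (1.32)²/1.68 = 1.037.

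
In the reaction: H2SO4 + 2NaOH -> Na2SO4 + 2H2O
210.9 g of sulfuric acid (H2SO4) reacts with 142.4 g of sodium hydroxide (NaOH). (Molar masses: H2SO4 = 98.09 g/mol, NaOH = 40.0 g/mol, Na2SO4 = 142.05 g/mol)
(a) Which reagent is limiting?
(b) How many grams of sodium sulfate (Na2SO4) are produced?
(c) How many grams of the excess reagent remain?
(a) NaOH, (b) 252.8 g, (c) 36.3 g

Moles of H2SO4 = 210.9 g ÷ 98.09 g/mol = 2.15007 mol
Moles of NaOH = 142.4 g ÷ 40.0 g/mol = 3.56 mol
Moles ÷ coefficient: H2SO4: 2.15007/1 = 2.15, NaOH: 3.56/2 = 1.78
(a) NaOH has the smaller value, so NaOH is the limiting reagent.
(b) Moles of Na2SO4 = 3.56 mol NaOH × (1/2) = 1.78 mol; mass = 1.78 mol × 142.05 g/mol = 252.8 g
(c) H2SO4 consumed = 3.56 × (1/2) = 1.78 mol; remaining = 2.15007 − 1.78 = 0.370066 mol; mass = 0.370066 mol × 98.09 g/mol = 36.3 g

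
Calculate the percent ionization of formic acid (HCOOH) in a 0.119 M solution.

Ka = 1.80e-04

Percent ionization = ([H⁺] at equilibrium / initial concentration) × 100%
Percent ionization = 3.81%

Let x = [H⁺]. Ka = x²/(C - x) ⇒ x² + (1.80e-04)x - (1.80e-04)(0.119) = 0. x = 4.5390e-03. Percent = (4.5390e-03/0.119) × 100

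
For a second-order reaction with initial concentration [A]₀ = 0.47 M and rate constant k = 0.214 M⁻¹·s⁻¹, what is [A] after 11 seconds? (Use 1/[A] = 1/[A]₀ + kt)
0.2231 M

1/[A] = 1/[A]₀ + k·t = 1/0.47 + (0.214)·(11) = 2.1277 + 2.3540 = 4.4817
[A] = 1/4.4817 = 0.2231 M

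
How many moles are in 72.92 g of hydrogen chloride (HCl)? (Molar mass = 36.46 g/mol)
Moles = 72.92 g ÷ 36.46 g/mol = 2 mol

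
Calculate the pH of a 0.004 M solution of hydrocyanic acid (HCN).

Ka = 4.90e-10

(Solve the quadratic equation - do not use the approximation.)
pH = 5.85

x² + Ka×x - Ka×C = 0. Using quadratic formula: [H⁺] = 1.3998e-06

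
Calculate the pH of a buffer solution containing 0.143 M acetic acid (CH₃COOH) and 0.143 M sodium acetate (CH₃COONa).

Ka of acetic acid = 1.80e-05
pH = 4.74

pKa = -log(1.80e-05) = 4.74. pH = pKa + log([A⁻]/[HA]) = 4.74 + log(0.143/0.143)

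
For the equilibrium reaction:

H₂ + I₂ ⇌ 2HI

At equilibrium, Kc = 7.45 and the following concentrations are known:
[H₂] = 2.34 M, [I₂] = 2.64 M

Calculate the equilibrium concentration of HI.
[HI] = 6.7840 M

Kc = ([HI]^2) / ([H₂] × [I₂]) = 7.45
[HI]^2 = Kc · (reactant terms)/(other product terms) = 7.45 · 6.1776 / 1 = 46.023
[HI] = (46.023)^(1/2) = 6.7840 M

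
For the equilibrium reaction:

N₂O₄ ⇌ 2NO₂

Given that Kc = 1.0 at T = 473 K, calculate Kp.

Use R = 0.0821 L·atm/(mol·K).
K_p = 38.8333

Δn = (moles gaseous products) − (moles gaseous reactants) = 1
T = 473 K; RT = 0.0821 × 473 = 38.8333
Kp = Kc·(RT)^Δn = 1.0 × (38.8333)^1 = 1.0 × 38.8333 = 38.8333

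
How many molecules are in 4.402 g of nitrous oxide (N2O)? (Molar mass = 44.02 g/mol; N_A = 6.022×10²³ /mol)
Moles = 4.402 g ÷ 44.02 g/mol = 0.1 mol
Molecules = 0.1 mol × 6.022×10²³ /mol = 6.022e+22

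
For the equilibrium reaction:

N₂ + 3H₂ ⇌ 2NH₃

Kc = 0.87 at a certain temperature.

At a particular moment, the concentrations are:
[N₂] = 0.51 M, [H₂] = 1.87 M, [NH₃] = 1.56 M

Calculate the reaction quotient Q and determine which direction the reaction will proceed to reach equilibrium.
Q = 0.730, Q < K, reaction proceeds forward (toward products)

Q = ([NH₃]^2) / ([N₂] × [H₂]^3)
  = ((1.56)^2) / ((0.51)·(1.87)^3) = 2.4336/3.335 = 0.7297
Since Q = 0.7297 < Kc = 0.87, the reaction proceeds forward (toward products) to reach equilibrium.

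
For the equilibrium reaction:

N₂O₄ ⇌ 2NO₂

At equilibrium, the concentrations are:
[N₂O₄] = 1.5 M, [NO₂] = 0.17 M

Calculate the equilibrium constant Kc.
K_c = 0.0193

Kc = ([NO₂]^2) / ([N₂O₄])
   = ((0.17)^2) / ((1.5))
   = 0.0289 / 1.5 = 0.0193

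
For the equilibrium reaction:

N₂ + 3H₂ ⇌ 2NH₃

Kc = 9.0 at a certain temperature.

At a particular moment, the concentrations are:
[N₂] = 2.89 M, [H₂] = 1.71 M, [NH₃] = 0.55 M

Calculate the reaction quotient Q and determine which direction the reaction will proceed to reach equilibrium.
Q = 0.021, Q < K, reaction proceeds forward (toward products)

Q = ([NH₃]^2) / ([N₂] × [H₂]^3)
  = ((0.55)^2) / ((2.89)·(1.71)^3) = 0.3025/14.451 = 0.02093
Since Q = 0.02093 < Kc = 9.0, the reaction proceeds forward (toward products) to reach equilibrium.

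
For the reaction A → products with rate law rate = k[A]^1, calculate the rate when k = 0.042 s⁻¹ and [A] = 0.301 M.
0.01264 M/s

rate = k·[A]^1 = 0.042·(0.301)^1 = 0.042·0.301 = 0.01264 M/s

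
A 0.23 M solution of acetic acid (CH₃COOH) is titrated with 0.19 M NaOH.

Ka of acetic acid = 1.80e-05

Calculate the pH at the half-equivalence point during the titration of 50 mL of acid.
pH = pKa = 4.74

At the half-equivalence point, [HA] = [A⁻], so by Henderson–Hasselbalch pH = pKa + log(1) = pKa.
pKa = −log(1.80e-05) = 4.74.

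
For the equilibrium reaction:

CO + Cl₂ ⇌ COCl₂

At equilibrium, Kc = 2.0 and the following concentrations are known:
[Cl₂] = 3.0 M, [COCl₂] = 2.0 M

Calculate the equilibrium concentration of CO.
[CO] = 0.3333 M

Kc = ([COCl₂]) / ([CO] × [Cl₂]) = 2.0
[CO]^1 = (product terms)/(Kc · other reactant terms) = 2 / (2.0 · 3) = 0.33333
[CO] = 0.3333 M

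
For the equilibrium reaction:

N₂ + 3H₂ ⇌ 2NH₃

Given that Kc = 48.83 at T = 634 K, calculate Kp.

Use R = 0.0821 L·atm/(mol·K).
K_p = 0.0180

Δn = (moles gaseous products) − (moles gaseous reactants) = -2
T = 634 K; RT = 0.0821 × 634 = 52.0514
Kp = Kc·(RT)^Δn = 48.83 × (52.0514)^-2 = 48.83 × 0.000369092 = 0.0180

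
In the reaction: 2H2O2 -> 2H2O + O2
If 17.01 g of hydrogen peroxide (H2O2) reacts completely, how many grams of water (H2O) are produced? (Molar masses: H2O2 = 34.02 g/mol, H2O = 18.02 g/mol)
Moles of H2O2 = 17.01 g ÷ 34.02 g/mol = 0.5 mol
Mole ratio: 2 mol H2O / 2 mol H2O2
Moles of H2O = 0.5 × (2/2) = 0.5 mol
Mass of H2O = 0.5 mol × 18.02 g/mol = 9.01 g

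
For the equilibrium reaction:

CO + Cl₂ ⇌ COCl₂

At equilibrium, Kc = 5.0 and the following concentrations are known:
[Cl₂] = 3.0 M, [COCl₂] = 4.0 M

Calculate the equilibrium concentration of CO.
[CO] = 0.2667 M

Kc = ([COCl₂]) / ([CO] × [Cl₂]) = 5.0
[CO]^1 = (product terms)/(Kc · other reactant terms) = 4 / (5.0 · 3) = 0.26667
[CO] = 0.2667 M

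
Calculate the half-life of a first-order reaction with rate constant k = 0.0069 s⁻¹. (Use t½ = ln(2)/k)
100.46 s

t½ = ln(2)/k = 0.6931/0.0069 = 100.46 s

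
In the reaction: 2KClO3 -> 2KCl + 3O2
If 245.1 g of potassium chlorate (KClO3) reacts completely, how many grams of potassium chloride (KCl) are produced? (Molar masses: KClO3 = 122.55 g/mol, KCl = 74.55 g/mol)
Moles of KClO3 = 245.1 g ÷ 122.55 g/mol = 2 mol
Mole ratio: 2 mol KCl / 2 mol KClO3
Moles of KCl = 2 × (2/2) = 2 mol
Mass of KCl = 2 mol × 74.55 g/mol = 149.1 g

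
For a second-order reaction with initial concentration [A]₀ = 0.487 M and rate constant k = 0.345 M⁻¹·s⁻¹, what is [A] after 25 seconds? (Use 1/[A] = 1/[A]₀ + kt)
0.0936 M

1/[A] = 1/[A]₀ + k·t = 1/0.487 + (0.345)·(25) = 2.0534 + 8.6250 = 10.6784
[A] = 1/10.6784 = 0.0936 M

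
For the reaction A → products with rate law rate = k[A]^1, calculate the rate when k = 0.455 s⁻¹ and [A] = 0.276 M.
0.1256 M/s

rate = k·[A]^1 = 0.455·(0.276)^1 = 0.455·0.276 = 0.1256 M/s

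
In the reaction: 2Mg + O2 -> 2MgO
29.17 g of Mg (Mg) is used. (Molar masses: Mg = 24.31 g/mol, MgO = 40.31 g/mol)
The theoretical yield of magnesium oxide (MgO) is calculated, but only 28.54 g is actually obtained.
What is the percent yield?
Moles of Mg = 29.17 g ÷ 24.31 g/mol = 1.19992 mol
Mole ratio: 2 mol MgO / 2 mol Mg
Moles of MgO = 1.19992 × (2/2) = 1.19992 mol
Theoretical yield = 1.19992 mol × 40.31 g/mol = 48.369 g
Actual yield = 28.54 g
Percent yield = (28.54 / 48.369) × 100% = 59.0%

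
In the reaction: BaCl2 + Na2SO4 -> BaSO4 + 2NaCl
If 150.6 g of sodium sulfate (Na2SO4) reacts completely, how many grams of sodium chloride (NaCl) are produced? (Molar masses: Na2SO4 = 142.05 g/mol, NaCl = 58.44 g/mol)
Moles of Na2SO4 = 150.6 g ÷ 142.05 g/mol = 1.06019 mol
Mole ratio: 2 mol NaCl / 1 mol Na2SO4
Moles of NaCl = 1.06019 × (2/1) = 2.12038 mol
Mass of NaCl = 2.12038 mol × 58.44 g/mol = 123.9 g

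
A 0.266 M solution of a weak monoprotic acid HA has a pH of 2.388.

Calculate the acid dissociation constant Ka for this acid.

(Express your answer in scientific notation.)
K_a = 6.40e-05

[H⁺] = 10^(−pH) = 10^(−2.388) = 4.093e-03 M. For HA ⇌ H⁺ + A⁻, Ka = x²/(C − x) = (4.093e-03)²/(0.266 − 4.093e-03) = 6.40e-05.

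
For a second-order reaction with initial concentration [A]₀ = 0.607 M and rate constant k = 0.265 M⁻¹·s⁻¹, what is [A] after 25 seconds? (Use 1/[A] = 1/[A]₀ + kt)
0.1209 M

1/[A] = 1/[A]₀ + k·t = 1/0.607 + (0.265)·(25) = 1.6474 + 6.6250 = 8.2724
[A] = 1/8.2724 = 0.1209 M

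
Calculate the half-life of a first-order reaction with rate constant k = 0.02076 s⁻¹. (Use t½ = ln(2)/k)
33.39 s

t½ = ln(2)/k = 0.6931/0.02076 = 33.39 s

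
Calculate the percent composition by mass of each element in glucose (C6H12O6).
C: 40.00%, H: 6.71%, O: 53.29%

Molar mass of C6H12O6 = 180.16 g/mol
% C = (6 × 12.01) / 180.16 × 100% = 72.06 / 180.16 × 100% = 40.00%
% H = (12 × 1.008) / 180.16 × 100% = 12.096 / 180.16 × 100% = 6.71%
% O = (6 × 16.0) / 180.16 × 100% = 96 / 180.16 × 100% = 53.29%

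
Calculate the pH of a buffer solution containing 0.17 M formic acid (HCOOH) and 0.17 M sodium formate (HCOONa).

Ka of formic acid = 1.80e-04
pH = 3.74

pKa = -log(1.80e-04) = 3.74. pH = pKa + log([A⁻]/[HA]) = 3.74 + log(0.17/0.17)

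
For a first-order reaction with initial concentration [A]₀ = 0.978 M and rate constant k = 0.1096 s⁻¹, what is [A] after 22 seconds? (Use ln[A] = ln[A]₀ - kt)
0.0877 M

ln[A] = ln[A]₀ - k·t = ln(0.978) - (0.1096)·(22) = -0.0222 - 2.4112 = -2.4334
[A] = e^(-2.4334) = 0.0877 M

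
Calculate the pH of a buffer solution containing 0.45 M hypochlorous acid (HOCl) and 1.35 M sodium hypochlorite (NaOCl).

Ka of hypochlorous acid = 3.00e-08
pH = 8.00

pKa = -log(3.00e-08) = 7.52. pH = pKa + log([A⁻]/[HA]) = 7.52 + log(1.35/0.45)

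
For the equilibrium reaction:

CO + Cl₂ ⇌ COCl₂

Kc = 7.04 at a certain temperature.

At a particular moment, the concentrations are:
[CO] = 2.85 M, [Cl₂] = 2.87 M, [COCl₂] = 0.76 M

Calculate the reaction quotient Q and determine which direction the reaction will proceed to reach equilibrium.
Q = 0.093, Q < K, reaction proceeds forward (toward products)

Q = ([COCl₂]) / ([CO] × [Cl₂])
  = ((0.76)) / ((2.85)·(2.87)) = 0.76/8.1795 = 0.09292
Since Q = 0.09292 < Kc = 7.04, the reaction proceeds forward (toward products) to reach equilibrium.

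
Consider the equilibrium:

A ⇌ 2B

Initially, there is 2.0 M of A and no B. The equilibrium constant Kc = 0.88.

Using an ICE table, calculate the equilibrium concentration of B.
[B] = 1.125 M

ICE: [A] = 2.0 − x, [B] = 2x.
Kc = (2x)²/(2.0 − x) = 0.88 ⇒ 4x² + 0.88x − 1.76 = 0.
x = (−0.88 + √(0.88² + 4·4·1.76))/(2·4) = (−0.88 + √28.934)/8 = 0.56238.
[B] = 2x = 1.125 M.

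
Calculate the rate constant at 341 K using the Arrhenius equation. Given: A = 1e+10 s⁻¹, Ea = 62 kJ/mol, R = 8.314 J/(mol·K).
3.18e+00 s⁻¹

k = A·exp(-Ea/(R·T)) = 1e+10·exp(-62000/(8.314·341)) = 1e+10·exp(-21.8689) = 1e+10·3.1802e-10 = 3.18e+00 s⁻¹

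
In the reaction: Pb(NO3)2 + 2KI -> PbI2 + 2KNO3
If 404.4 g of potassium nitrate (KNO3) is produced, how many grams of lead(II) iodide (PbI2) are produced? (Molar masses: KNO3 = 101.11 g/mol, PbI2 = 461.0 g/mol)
Moles of KNO3 = 404.4 g ÷ 101.11 g/mol = 3.9996 mol
Mole ratio: 1 mol PbI2 / 2 mol KNO3
Moles of PbI2 = 3.9996 × (1/2) = 1.9998 mol
Mass of PbI2 = 1.9998 mol × 461.0 g/mol = 921.9 g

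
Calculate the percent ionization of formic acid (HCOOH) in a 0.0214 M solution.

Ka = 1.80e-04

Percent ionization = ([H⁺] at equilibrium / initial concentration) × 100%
Percent ionization = 8.76%

Let x = [H⁺]. Ka = x²/(C - x) ⇒ x² + (1.80e-04)x - (1.80e-04)(0.0214) = 0. x = 1.8747e-03. Percent = (1.8747e-03/0.0214) × 100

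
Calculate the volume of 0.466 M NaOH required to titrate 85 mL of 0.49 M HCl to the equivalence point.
V_{base} = 89.4 mL

At equivalence: moles acid = moles base.
moles HCl = 0.49 M × 0.085 L = 0.04165 mol
V_NaOH = 0.04165 mol ÷ 0.466 M = 0.08938 L = 89.4 mL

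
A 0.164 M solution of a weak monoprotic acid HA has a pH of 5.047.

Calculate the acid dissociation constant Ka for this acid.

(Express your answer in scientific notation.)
K_a = 4.91e-10

[H⁺] = 10^(−pH) = 10^(−5.047) = 8.974e-06 M. For HA ⇌ H⁺ + A⁻, Ka = x²/(C − x) = (8.974e-06)²/(0.164 − 8.974e-06) = 4.91e-10.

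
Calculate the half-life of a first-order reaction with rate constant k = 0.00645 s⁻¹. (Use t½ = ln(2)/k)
107.46 s

t½ = ln(2)/k = 0.6931/0.00645 = 107.46 s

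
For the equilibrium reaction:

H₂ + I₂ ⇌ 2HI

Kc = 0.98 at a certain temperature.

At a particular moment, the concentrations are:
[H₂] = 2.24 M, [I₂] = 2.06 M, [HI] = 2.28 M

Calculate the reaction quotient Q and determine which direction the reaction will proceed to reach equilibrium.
Q = 1.127, Q > K, reaction proceeds reverse (toward reactants)

Q = ([HI]^2) / ([H₂] × [I₂])
  = ((2.28)^2) / ((2.24)·(2.06)) = 5.1984/4.6144 = 1.127
Since Q = 1.127 > Kc = 0.98, the reaction proceeds reverse (toward reactants) to reach equilibrium.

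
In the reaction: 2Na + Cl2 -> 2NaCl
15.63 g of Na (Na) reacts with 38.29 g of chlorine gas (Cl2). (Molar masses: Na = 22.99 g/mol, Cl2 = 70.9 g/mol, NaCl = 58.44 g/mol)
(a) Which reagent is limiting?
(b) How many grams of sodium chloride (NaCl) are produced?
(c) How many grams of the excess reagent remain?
(a) Na, (b) 39.73 g, (c) 14.19 g

Moles of Na = 15.63 g ÷ 22.99 g/mol = 0.679861 mol
Moles of Cl2 = 38.29 g ÷ 70.9 g/mol = 0.540056 mol
Moles ÷ coefficient: Na: 0.679861/2 = 0.3399, Cl2: 0.540056/1 = 0.5401
(a) Na has the smaller value, so Na is the limiting reagent.
(b) Moles of NaCl = 0.679861 mol Na × (2/2) = 0.679861 mol; mass = 0.679861 mol × 58.44 g/mol = 39.73 g
(c) Cl2 consumed = 0.679861 × (1/2) = 0.33993 mol; remaining = 0.540056 − 0.33993 = 0.200126 mol; mass = 0.200126 mol × 70.9 g/mol = 14.19 g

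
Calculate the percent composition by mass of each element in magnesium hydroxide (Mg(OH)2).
Mg: 41.68%, O: 54.86%, H: 3.46%

Molar mass of Mg(OH)2 = 58.33 g/mol
% Mg = (1 × 24.31) / 58.33 × 100% = 24.31 / 58.33 × 100% = 41.68%
% O = (2 × 16.0) / 58.33 × 100% = 32 / 58.33 × 100% = 54.86%
% H = (2 × 1.008) / 58.33 × 100% = 2.016 / 58.33 × 100% = 3.46%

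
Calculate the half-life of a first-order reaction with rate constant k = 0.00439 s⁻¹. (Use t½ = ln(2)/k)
157.89 s

t½ = ln(2)/k = 0.6931/0.00439 = 157.89 s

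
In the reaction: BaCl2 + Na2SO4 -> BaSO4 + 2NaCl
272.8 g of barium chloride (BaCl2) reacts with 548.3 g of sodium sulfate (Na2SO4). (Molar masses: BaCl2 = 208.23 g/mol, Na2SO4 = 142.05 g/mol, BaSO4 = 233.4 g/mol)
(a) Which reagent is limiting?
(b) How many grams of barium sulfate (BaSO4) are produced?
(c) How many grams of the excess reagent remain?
(a) BaCl2, (b) 305.8 g, (c) 362.2 g

Moles of BaCl2 = 272.8 g ÷ 208.23 g/mol = 1.31009 mol
Moles of Na2SO4 = 548.3 g ÷ 142.05 g/mol = 3.85991 mol
Moles ÷ coefficient: BaCl2: 1.31009/1 = 1.31, Na2SO4: 3.85991/1 = 3.86
(a) BaCl2 has the smaller value, so BaCl2 is the limiting reagent.
(b) Moles of BaSO4 = 1.31009 mol BaCl2 × (1/1) = 1.31009 mol; mass = 1.31009 mol × 233.4 g/mol = 305.8 g
(c) Na2SO4 consumed = 1.31009 × (1/1) = 1.31009 mol; remaining = 3.85991 − 1.31009 = 2.54982 mol; mass = 2.54982 mol × 142.05 g/mol = 362.2 g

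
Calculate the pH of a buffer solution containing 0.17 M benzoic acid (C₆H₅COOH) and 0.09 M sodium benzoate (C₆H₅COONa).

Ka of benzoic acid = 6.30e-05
pH = 3.92

pKa = -log(6.30e-05) = 4.20. pH = pKa + log([A⁻]/[HA]) = 4.20 + log(0.09/0.17)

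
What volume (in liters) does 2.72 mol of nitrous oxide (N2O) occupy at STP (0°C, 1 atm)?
At STP, 1 mol of gas occupies 22.4 L
Volume = 2.72 mol × 22.4 L/mol = 60.93 L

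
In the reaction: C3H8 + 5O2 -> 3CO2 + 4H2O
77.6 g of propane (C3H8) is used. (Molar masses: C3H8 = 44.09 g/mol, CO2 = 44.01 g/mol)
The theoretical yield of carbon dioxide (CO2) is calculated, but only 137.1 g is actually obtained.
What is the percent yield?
Moles of C3H8 = 77.6 g ÷ 44.09 g/mol = 1.76004 mol
Mole ratio: 3 mol CO2 / 1 mol C3H8
Moles of CO2 = 1.76004 × (3/1) = 5.28011 mol
Theoretical yield = 5.28011 mol × 44.01 g/mol = 232.38 g
Actual yield = 137.1 g
Percent yield = (137.1 / 232.38) × 100% = 59.0%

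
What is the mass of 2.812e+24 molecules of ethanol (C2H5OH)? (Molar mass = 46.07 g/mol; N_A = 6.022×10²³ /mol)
Moles = 2.812e+24 ÷ 6.022×10²³ = 4.66955 mol
Mass = 4.66955 mol × 46.07 g/mol = 215.1 g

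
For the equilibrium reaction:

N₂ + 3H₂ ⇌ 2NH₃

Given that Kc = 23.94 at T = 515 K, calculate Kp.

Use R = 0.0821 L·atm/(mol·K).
K_p = 0.0134

Δn = (moles gaseous products) − (moles gaseous reactants) = -2
T = 515 K; RT = 0.0821 × 515 = 42.2815
Kp = Kc·(RT)^Δn = 23.94 × (42.2815)^-2 = 23.94 × 0.00055937 = 0.0134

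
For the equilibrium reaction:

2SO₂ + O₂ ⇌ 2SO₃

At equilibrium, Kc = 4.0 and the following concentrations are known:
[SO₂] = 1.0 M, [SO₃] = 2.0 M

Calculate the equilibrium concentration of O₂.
[O₂] = 1.0000 M

Kc = ([SO₃]^2) / ([SO₂]^2 × [O₂]) = 4.0
[O₂]^1 = (product terms)/(Kc · other reactant terms) = 4 / (4.0 · 1) = 1
[O₂] = 1.0000 M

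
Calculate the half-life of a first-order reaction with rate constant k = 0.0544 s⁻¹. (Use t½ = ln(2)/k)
12.74 s

t½ = ln(2)/k = 0.6931/0.0544 = 12.74 s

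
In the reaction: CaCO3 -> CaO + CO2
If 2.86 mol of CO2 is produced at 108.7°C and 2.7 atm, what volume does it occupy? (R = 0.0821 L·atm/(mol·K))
T = 108.7°C + 273.15 = 381.85 K
V = nRT/P = (2.86 × 0.0821 × 381.85) / 2.7
V = 33.21 L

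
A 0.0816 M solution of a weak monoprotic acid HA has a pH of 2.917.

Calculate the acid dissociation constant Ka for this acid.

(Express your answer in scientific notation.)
K_a = 1.82e-05

[H⁺] = 10^(−pH) = 10^(−2.917) = 1.211e-03 M. For HA ⇌ H⁺ + A⁻, Ka = x²/(C − x) = (1.211e-03)²/(0.0816 − 1.211e-03) = 1.82e-05.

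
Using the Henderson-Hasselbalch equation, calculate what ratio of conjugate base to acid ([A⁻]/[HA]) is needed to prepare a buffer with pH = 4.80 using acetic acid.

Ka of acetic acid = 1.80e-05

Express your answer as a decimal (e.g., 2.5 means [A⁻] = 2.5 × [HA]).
[A⁻]/[HA] = 1.136

pKa = −log(1.80e-05) = 4.7447. pH = pKa + log([A⁻]/[HA]). 4.80 = 4.7447 + log(ratio). log(ratio) = 4.80 − 4.7447 = 0.0553. ratio = 10^(0.0553) = 1.136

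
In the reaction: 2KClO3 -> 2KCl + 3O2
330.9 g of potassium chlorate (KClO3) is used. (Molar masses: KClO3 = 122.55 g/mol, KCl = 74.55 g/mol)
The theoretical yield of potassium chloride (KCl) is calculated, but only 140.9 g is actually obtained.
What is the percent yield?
Moles of KClO3 = 330.9 g ÷ 122.55 g/mol = 2.70012 mol
Mole ratio: 2 mol KCl / 2 mol KClO3
Moles of KCl = 2.70012 × (2/2) = 2.70012 mol
Theoretical yield = 2.70012 mol × 74.55 g/mol = 201.29 g
Actual yield = 140.9 g
Percent yield = (140.9 / 201.29) × 100% = 70.0%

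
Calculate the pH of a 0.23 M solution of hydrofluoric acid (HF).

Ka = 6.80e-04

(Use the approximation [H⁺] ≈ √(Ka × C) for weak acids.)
pH = 1.90

[H⁺] = √(Ka × C) = √(6.80e-04 × 0.23) = 1.2506e-02. pH = -log(1.2506e-02)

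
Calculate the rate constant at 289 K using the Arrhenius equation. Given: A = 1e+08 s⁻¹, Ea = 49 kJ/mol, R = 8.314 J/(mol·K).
1.39e-01 s⁻¹

k = A·exp(-Ea/(R·T)) = 1e+08·exp(-49000/(8.314·289)) = 1e+08·exp(-20.3933) = 1e+08·1.3909e-09 = 1.39e-01 s⁻¹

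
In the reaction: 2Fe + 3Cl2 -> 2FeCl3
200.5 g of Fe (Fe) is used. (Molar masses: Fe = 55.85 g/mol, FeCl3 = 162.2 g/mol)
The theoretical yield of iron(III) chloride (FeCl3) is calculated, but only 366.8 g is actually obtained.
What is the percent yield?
Moles of Fe = 200.5 g ÷ 55.85 g/mol = 3.58997 mol
Mole ratio: 2 mol FeCl3 / 2 mol Fe
Moles of FeCl3 = 3.58997 × (2/2) = 3.58997 mol
Theoretical yield = 3.58997 mol × 162.2 g/mol = 582.29 g
Actual yield = 366.8 g
Percent yield = (366.8 / 582.29) × 100% = 63.0%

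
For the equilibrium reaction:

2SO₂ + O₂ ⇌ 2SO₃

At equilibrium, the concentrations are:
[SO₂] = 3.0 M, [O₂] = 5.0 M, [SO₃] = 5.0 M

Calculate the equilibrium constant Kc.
K_c = 0.5556

Kc = ([SO₃]^2) / ([SO₂]^2 × [O₂])
   = ((5.0)^2) / ((3.0)^2·(5.0))
   = 25 / 45 = 0.5556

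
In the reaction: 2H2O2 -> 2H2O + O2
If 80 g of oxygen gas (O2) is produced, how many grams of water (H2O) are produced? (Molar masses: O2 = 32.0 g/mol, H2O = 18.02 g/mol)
Moles of O2 = 80 g ÷ 32.0 g/mol = 2.5 mol
Mole ratio: 2 mol H2O / 1 mol O2
Moles of H2O = 2.5 × (2/1) = 5 mol
Mass of H2O = 5 mol × 18.02 g/mol = 90.1 g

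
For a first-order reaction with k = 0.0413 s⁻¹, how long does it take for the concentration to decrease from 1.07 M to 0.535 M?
16.78 s

From ln[A] = ln[A]₀ - k·t: t = ln([A]₀/[A])/k = ln(1.07/0.535)/0.0413 = ln(2.0000)/0.0413 = 0.6931/0.0413 = 16.78 s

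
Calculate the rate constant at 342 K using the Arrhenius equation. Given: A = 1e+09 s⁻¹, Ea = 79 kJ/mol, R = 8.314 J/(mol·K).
8.58e-04 s⁻¹

k = A·exp(-Ea/(R·T)) = 1e+09·exp(-79000/(8.314·342)) = 1e+09·exp(-27.7838) = 1e+09·8.5836e-13 = 8.58e-04 s⁻¹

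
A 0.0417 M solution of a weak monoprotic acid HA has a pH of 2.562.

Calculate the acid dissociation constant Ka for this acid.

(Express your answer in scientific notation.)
K_a = 1.93e-04

[H⁺] = 10^(−pH) = 10^(−2.562) = 2.742e-03 M. For HA ⇌ H⁺ + A⁻, Ka = x²/(C − x) = (2.742e-03)²/(0.0417 − 2.742e-03) = 1.93e-04.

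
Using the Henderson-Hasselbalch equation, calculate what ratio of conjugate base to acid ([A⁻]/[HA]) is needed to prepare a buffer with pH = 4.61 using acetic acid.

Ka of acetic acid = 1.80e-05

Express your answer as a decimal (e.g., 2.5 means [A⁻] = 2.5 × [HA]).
[A⁻]/[HA] = 0.733

pKa = −log(1.80e-05) = 4.7447. pH = pKa + log([A⁻]/[HA]). 4.61 = 4.7447 + log(ratio). log(ratio) = 4.61 − 4.7447 = -0.1347. ratio = 10^(-0.1347) = 0.733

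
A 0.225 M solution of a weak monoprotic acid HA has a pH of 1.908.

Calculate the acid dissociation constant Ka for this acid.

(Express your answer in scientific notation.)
K_a = 7.18e-04

[H⁺] = 10^(−pH) = 10^(−1.908) = 1.236e-02 M. For HA ⇌ H⁺ + A⁻, Ka = x²/(C − x) = (1.236e-02)²/(0.225 − 1.236e-02) = 7.18e-04.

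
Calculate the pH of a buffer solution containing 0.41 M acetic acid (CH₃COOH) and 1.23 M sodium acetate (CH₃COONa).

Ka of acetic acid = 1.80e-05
pH = 5.22

pKa = -log(1.80e-05) = 4.74. pH = pKa + log([A⁻]/[HA]) = 4.74 + log(1.23/0.41)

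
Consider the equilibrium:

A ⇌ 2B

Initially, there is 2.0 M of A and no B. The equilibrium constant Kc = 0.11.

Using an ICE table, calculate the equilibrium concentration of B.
[B] = 0.442 M

ICE: [A] = 2.0 − x, [B] = 2x.
Kc = (2x)²/(2.0 − x) = 0.11 ⇒ 4x² + 0.11x − 0.22 = 0.
x = (−0.11 + √(0.11² + 4·4·0.22))/(2·4) = (−0.11 + √3.5321)/8 = 0.22117.
[B] = 2x = 0.442 M.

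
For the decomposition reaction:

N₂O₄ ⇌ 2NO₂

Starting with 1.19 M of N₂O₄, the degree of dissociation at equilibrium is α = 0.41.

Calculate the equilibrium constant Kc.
K_c = 1.3562

x = α·[A]₀ = 0.41 × 1.19 = 0.4879 M dissociated.
At eq: [N₂O₄] = 1.19 − 0.4879 = 0.7021 M; [NO₂] = 2x = 0.9758 M.
Kc = [NO₂]²/[N₂O₄] = (0.9758)²/0.7021 = 1.356.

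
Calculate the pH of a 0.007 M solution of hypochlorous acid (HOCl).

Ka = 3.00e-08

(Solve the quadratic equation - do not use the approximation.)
pH = 4.84

x² + Ka×x - Ka×C = 0. Using quadratic formula: [H⁺] = 1.4476e-05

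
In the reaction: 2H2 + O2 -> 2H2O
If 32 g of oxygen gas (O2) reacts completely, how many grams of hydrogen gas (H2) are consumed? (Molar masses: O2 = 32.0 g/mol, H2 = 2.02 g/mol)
Moles of O2 = 32 g ÷ 32.0 g/mol = 1 mol
Mole ratio: 2 mol H2 / 1 mol O2
Moles of H2 = 1 × (2/1) = 2 mol
Mass of H2 = 2 mol × 2.02 g/mol = 4.04 g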